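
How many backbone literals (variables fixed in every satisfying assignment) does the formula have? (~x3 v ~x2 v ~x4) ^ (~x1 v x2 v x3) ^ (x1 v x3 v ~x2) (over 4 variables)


Find all satisfying assignments: 10 model(s).
Check which variables have the same value in every model.
No variable is fixed across all models.
Backbone size = 0.

0


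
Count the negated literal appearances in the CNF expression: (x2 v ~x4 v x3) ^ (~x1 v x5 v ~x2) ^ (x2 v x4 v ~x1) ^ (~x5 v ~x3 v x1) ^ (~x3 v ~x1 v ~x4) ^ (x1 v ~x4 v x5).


Scan each clause for negated literals.
Clause 1: 1 negative; Clause 2: 2 negative; Clause 3: 1 negative; Clause 4: 2 negative; Clause 5: 3 negative; Clause 6: 1 negative.
Total negative literal occurrences = 10.

10


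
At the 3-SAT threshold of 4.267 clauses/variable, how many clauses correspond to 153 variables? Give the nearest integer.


The 3-SAT phase transition occurs at approximately 4.267 clauses per variable.
m = 4.267 * 153 = 652.851.
Rounded to nearest integer: 653.

653


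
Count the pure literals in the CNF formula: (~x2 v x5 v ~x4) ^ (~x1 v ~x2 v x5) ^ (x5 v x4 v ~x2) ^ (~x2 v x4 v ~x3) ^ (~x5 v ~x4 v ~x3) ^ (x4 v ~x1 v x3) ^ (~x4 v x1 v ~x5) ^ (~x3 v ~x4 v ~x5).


A pure literal appears in only one polarity across all clauses.
Pure literals: x2 (negative only).
Count = 1.

1


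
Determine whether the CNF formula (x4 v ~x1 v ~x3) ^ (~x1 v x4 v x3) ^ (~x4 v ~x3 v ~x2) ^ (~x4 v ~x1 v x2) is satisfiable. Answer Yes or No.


Check all 16 possible truth assignments.
Number of satisfying assignments found: 8.
The formula is satisfiable.

Yes


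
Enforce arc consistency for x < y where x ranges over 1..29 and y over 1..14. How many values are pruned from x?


For the constraint x < y, x needs a supporting value in y's domain.
x can be at most 13 (one less than y's maximum).
Valid x values from domain: 13 out of 29.
Pruned = 29 - 13 = 16.

16


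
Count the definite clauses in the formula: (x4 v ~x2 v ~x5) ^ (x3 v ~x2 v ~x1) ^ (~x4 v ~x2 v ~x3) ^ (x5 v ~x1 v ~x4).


A definite clause has exactly one positive literal.
Clause 1: 1 positive -> definite
Clause 2: 1 positive -> definite
Clause 3: 0 positive -> not definite
Clause 4: 1 positive -> definite
Definite clause count = 3.

3


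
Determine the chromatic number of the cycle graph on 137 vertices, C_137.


An odd cycle cannot be 2-colored: alternating two colors around the cycle returns to the start with a conflict.
Since 137 is odd, three colors are required (and three suffice).
Chromatic number = 3.

3


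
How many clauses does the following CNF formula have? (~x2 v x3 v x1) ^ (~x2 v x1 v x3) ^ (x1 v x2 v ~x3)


Each group enclosed in parentheses joined by ^ is one clause.
Counting the conjuncts: 3 clauses.

3


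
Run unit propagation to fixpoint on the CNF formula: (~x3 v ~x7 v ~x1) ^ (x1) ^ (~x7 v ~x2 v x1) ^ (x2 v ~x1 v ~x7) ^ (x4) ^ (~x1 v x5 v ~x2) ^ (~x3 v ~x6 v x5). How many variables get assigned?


Unit propagation repeatedly assigns the literal in any unit clause, then simplifies.
Assignments in order: x1 = T, x4 = T.
No further unit clauses remain.
Total variables assigned = 2.

2


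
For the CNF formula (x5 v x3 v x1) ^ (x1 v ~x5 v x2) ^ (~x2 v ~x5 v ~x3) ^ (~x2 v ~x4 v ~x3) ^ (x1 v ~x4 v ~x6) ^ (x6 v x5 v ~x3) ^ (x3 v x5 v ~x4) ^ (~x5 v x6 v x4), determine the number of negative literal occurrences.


Scan each clause for negated literals.
Clause 1: 0 negative; Clause 2: 1 negative; Clause 3: 3 negative; Clause 4: 3 negative; Clause 5: 2 negative; Clause 6: 1 negative; Clause 7: 1 negative; Clause 8: 1 negative.
Total negative literal occurrences = 12.

12


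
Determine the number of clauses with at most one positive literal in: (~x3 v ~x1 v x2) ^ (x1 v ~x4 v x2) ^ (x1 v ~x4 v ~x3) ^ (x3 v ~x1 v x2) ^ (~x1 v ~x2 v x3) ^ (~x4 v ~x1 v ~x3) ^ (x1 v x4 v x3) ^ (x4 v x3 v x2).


A Horn clause has at most one positive literal.
Clause 1: 1 positive lit(s) -> Horn
Clause 2: 2 positive lit(s) -> not Horn
Clause 3: 1 positive lit(s) -> Horn
Clause 4: 2 positive lit(s) -> not Horn
Clause 5: 1 positive lit(s) -> Horn
Clause 6: 0 positive lit(s) -> Horn
Clause 7: 3 positive lit(s) -> not Horn
Clause 8: 3 positive lit(s) -> not Horn
Total Horn clauses = 4.

4


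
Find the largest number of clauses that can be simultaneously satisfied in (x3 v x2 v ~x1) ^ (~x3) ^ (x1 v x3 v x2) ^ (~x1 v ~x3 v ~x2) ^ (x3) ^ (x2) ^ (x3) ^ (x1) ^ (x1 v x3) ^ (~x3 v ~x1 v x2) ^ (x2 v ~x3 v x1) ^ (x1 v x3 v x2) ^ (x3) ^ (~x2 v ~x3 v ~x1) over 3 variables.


Enumerate all 8 truth assignments.
For each, count how many of the 14 clauses are satisfied.
The formula is not fully satisfiable, so the maximum is below 14.
Maximum simultaneously satisfiable clauses = 12.

12


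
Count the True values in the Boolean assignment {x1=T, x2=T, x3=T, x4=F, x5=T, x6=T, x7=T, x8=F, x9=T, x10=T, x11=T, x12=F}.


The weight is the number of variables assigned True.
True variables: x1, x2, x3, x5, x6, x7, x9, x10, x11.
Weight = 9.

9


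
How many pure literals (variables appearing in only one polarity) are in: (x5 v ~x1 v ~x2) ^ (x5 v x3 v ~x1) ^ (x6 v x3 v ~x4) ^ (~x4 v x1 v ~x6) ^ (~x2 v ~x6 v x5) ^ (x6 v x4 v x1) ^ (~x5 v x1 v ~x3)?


A pure literal appears in only one polarity across all clauses.
Pure literals: x2 (negative only).
Count = 1.

1


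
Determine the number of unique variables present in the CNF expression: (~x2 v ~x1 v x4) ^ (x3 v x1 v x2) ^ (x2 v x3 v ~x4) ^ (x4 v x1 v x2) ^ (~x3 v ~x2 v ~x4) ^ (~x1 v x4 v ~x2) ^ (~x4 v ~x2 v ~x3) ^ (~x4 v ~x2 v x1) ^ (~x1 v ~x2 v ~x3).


Identify each distinct variable in the formula.
Variables found: x1, x2, x3, x4.
Total distinct variables = 4.

4


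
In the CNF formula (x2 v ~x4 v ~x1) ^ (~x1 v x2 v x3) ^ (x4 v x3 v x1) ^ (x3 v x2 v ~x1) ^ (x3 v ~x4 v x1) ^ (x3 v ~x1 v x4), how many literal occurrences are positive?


Scan each clause for unnegated literals.
Clause 1: 1 positive; Clause 2: 2 positive; Clause 3: 3 positive; Clause 4: 2 positive; Clause 5: 2 positive; Clause 6: 2 positive.
Total positive literal occurrences = 12.

12


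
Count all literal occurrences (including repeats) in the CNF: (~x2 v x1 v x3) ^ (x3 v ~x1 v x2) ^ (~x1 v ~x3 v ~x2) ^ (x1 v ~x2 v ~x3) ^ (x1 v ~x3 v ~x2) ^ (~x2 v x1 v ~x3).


Clause lengths: 3, 3, 3, 3, 3, 3.
Sum = 3 + 3 + 3 + 3 + 3 + 3 = 18.

18


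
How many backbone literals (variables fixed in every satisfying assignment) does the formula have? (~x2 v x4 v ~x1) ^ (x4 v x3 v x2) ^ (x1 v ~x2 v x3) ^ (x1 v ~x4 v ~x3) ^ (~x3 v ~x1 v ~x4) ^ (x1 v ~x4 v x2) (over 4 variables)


Find all satisfying assignments: 5 model(s).
Check which variables have the same value in every model.
No variable is fixed across all models.
Backbone size = 0.

0


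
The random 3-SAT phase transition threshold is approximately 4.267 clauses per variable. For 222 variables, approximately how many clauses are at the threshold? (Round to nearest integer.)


The 3-SAT phase transition occurs at approximately 4.267 clauses per variable.
m = 4.267 * 222 = 947.274.
Rounded to nearest integer: 947.

947


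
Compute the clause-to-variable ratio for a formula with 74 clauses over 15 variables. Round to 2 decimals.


Clause-to-variable ratio = clauses / variables.
74 / 15 = 4.93.

4.93


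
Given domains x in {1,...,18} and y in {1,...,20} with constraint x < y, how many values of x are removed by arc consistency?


For the constraint x < y, x needs a supporting value in y's domain.
x can be at most 19 (one less than y's maximum).
Valid x values from domain: 18 out of 18.
Pruned = 18 - 18 = 0.

0


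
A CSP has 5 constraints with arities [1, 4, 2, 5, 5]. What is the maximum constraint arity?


The arities are: 1, 4, 2, 5, 5.
Scan for the maximum value.
Maximum arity = 5.

5


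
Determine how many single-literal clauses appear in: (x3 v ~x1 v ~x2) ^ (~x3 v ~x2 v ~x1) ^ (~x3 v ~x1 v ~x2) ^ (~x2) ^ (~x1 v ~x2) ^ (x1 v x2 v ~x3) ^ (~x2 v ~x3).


A unit clause contains exactly one literal.
Unit clauses found: (~x2).
Count = 1.

1


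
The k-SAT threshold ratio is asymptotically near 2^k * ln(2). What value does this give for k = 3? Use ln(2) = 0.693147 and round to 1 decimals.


Using the asymptotic formula: threshold ~ 2^k * ln(2).
2^3 = 8.
8 * 0.693147 = 5.5.

5.5


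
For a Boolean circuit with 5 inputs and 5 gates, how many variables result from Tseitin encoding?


The Tseitin transformation introduces one auxiliary variable per gate.
Total variables = inputs + gates = 5 + 5 = 10.

10


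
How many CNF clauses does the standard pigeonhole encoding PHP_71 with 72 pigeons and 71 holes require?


The PHP encoding has two parts:
1) At-least-one-hole clauses: 72 (one per pigeon, each with 71 literals).
2) At-most-one-pigeon-per-hole clauses: 71 holes * C(72,2) = 71 * 2556 = 181476.
Total clauses = 72 + 181476 = 181548.

181548


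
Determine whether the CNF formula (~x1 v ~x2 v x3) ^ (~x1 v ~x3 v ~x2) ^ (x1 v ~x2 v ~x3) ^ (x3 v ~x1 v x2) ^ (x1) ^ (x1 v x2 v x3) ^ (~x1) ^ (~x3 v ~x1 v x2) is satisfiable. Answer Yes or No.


Check all 8 possible truth assignments.
Number of satisfying assignments found: 0.
The formula is unsatisfiable.

No


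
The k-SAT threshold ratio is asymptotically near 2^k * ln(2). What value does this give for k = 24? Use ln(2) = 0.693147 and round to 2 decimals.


Using the asymptotic formula: threshold ~ 2^k * ln(2).
2^24 = 16777216.
16777216 * 0.693147 = 11629076.94.

11629076.94


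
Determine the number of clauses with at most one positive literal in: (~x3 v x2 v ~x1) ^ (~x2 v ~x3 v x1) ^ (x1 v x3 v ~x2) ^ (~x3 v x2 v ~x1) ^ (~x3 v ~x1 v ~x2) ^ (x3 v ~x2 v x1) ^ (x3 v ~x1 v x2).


A Horn clause has at most one positive literal.
Clause 1: 1 positive lit(s) -> Horn
Clause 2: 1 positive lit(s) -> Horn
Clause 3: 2 positive lit(s) -> not Horn
Clause 4: 1 positive lit(s) -> Horn
Clause 5: 0 positive lit(s) -> Horn
Clause 6: 2 positive lit(s) -> not Horn
Clause 7: 2 positive lit(s) -> not Horn
Total Horn clauses = 4.

4


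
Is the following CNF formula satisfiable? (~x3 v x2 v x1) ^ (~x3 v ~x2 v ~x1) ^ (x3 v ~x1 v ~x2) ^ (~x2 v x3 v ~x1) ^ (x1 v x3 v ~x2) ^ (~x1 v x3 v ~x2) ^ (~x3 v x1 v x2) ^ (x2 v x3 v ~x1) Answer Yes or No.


Check all 8 possible truth assignments.
Number of satisfying assignments found: 3.
The formula is satisfiable.

Yes


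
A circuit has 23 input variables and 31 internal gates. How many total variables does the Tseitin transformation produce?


The Tseitin transformation introduces one auxiliary variable per gate.
Total variables = inputs + gates = 23 + 31 = 54.

54


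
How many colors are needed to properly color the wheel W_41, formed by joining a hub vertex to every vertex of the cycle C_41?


W_41 consists of the cycle C_41 together with a hub vertex adjacent to every cycle vertex.
The cycle C_41 needs 3 colors (odd cycle -> 3).
The hub is adjacent to every cycle vertex, so it must receive a new color distinct from all of them.
Chromatic number = 3 + 1 = 4.

4


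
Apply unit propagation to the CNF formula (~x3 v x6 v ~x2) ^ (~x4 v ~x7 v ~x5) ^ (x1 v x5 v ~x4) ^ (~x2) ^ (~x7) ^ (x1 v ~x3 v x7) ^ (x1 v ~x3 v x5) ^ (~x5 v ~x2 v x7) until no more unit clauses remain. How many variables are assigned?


Unit propagation repeatedly assigns the literal in any unit clause, then simplifies.
Assignments in order: x2 = F, x7 = F.
No further unit clauses remain.
Total variables assigned = 2.

2


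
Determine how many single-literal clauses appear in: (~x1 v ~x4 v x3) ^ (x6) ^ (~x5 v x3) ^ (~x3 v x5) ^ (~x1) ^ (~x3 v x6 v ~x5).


A unit clause contains exactly one literal.
Unit clauses found: (x6), (~x1).
Count = 2.

2


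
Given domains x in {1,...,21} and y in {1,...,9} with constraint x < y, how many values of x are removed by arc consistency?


For the constraint x < y, x needs a supporting value in y's domain.
x can be at most 8 (one less than y's maximum).
Valid x values from domain: 8 out of 21.
Pruned = 21 - 8 = 13.

13


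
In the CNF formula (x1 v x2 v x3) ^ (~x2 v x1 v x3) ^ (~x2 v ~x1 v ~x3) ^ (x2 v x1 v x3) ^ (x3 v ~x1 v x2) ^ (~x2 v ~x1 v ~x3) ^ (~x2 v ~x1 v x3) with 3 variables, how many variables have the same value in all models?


Find all satisfying assignments: 3 model(s).
Check which variables have the same value in every model.
Fixed variables: x3=T.
Backbone size = 1.

1


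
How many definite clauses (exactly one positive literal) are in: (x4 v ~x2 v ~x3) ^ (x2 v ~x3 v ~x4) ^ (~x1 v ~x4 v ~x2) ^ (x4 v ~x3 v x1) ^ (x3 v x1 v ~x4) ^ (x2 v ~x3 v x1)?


A definite clause has exactly one positive literal.
Clause 1: 1 positive -> definite
Clause 2: 1 positive -> definite
Clause 3: 0 positive -> not definite
Clause 4: 2 positive -> not definite
Clause 5: 2 positive -> not definite
Clause 6: 2 positive -> not definite
Definite clause count = 2.

2


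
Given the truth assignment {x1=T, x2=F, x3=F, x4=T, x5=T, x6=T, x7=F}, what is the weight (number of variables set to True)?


The weight is the number of variables assigned True.
True variables: x1, x4, x5, x6.
Weight = 4.

4


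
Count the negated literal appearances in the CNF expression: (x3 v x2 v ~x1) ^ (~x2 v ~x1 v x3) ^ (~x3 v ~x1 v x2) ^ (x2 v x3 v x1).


Scan each clause for negated literals.
Clause 1: 1 negative; Clause 2: 2 negative; Clause 3: 2 negative; Clause 4: 0 negative.
Total negative literal occurrences = 5.

5


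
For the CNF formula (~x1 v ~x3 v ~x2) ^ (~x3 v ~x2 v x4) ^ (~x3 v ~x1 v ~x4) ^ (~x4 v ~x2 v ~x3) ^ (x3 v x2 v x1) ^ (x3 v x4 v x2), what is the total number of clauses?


Each group enclosed in parentheses joined by ^ is one clause.
Counting the conjuncts: 6 clauses.

6


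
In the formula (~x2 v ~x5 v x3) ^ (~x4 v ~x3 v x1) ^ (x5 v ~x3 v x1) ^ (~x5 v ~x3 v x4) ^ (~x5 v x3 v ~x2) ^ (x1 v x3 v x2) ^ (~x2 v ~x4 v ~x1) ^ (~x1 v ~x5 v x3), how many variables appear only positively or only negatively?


A pure literal appears in only one polarity across all clauses.
No pure literals found.
Count = 0.

0


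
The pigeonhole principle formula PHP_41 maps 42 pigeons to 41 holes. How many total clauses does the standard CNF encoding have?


The PHP encoding has two parts:
1) At-least-one-hole clauses: 42 (one per pigeon, each with 41 literals).
2) At-most-one-pigeon-per-hole clauses: 41 holes * C(42,2) = 41 * 861 = 35301.
Total clauses = 42 + 35301 = 35343.

35343


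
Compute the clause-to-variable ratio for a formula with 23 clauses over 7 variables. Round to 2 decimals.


Clause-to-variable ratio = clauses / variables.
23 / 7 = 3.29.

3.29


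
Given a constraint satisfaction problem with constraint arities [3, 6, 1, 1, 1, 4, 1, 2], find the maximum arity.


The arities are: 3, 6, 1, 1, 1, 4, 1, 2.
Scan for the maximum value.
Maximum arity = 6.

6


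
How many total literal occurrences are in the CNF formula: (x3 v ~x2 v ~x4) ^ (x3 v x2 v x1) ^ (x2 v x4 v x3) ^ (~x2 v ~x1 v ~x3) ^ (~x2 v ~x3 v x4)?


Clause lengths: 3, 3, 3, 3, 3.
Sum = 3 + 3 + 3 + 3 + 3 = 15.

15


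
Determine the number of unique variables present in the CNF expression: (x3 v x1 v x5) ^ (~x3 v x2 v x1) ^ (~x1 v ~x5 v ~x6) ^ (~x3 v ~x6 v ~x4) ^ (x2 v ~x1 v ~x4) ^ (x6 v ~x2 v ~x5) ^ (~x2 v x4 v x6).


Identify each distinct variable in the formula.
Variables found: x1, x2, x3, x4, x5, x6.
Total distinct variables = 6.

6


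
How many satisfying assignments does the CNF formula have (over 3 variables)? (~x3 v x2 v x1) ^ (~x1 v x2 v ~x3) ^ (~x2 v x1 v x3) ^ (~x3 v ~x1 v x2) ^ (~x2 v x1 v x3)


Enumerate all 8 truth assignments over 3 variables.
Test each against every clause.
Satisfying assignments found: 5.

5


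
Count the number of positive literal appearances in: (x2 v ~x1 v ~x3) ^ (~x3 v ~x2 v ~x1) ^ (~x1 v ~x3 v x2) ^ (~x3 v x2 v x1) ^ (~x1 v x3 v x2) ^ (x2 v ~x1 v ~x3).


Scan each clause for unnegated literals.
Clause 1: 1 positive; Clause 2: 0 positive; Clause 3: 1 positive; Clause 4: 2 positive; Clause 5: 2 positive; Clause 6: 1 positive.
Total positive literal occurrences = 7.

7


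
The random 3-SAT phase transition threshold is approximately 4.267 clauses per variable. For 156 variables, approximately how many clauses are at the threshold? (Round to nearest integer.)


The 3-SAT phase transition occurs at approximately 4.267 clauses per variable.
m = 4.267 * 156 = 665.652.
Rounded to nearest integer: 666.

666


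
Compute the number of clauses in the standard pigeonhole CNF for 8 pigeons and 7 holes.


The PHP encoding has two parts:
1) At-least-one-hole clauses: 8 (one per pigeon, each with 7 literals).
2) At-most-one-pigeon-per-hole clauses: 7 holes * C(8,2) = 7 * 28 = 196.
Total clauses = 8 + 196 = 204.

204


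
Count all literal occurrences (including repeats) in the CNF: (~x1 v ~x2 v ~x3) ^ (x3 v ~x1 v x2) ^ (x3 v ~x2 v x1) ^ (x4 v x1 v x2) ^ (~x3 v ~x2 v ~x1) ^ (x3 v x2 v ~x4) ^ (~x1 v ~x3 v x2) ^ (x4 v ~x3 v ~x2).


Clause lengths: 3, 3, 3, 3, 3, 3, 3, 3.
Sum = 3 + 3 + 3 + 3 + 3 + 3 + 3 + 3 = 24.

24


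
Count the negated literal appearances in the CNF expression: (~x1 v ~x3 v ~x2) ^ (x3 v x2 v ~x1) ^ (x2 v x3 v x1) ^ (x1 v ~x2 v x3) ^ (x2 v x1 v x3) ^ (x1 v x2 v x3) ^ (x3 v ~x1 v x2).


Scan each clause for negated literals.
Clause 1: 3 negative; Clause 2: 1 negative; Clause 3: 0 negative; Clause 4: 1 negative; Clause 5: 0 negative; Clause 6: 0 negative; Clause 7: 1 negative.
Total negative literal occurrences = 6.

6


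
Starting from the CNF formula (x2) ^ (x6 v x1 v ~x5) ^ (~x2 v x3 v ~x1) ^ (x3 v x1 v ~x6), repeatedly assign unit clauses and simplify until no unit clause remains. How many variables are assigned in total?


Unit propagation repeatedly assigns the literal in any unit clause, then simplifies.
Assignments in order: x2 = T.
No further unit clauses remain.
Total variables assigned = 1.

1


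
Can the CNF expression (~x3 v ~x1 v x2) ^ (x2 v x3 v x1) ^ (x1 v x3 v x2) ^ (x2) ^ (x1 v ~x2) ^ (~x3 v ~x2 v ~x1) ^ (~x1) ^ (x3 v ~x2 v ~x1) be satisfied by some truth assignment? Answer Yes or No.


Check all 8 possible truth assignments.
Number of satisfying assignments found: 0.
The formula is unsatisfiable.

No


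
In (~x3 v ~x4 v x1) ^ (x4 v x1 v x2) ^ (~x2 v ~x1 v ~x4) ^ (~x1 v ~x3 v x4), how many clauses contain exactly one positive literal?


A definite clause has exactly one positive literal.
Clause 1: 1 positive -> definite
Clause 2: 3 positive -> not definite
Clause 3: 0 positive -> not definite
Clause 4: 1 positive -> definite
Definite clause count = 2.

2


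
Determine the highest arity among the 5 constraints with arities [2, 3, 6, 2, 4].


The arities are: 2, 3, 6, 2, 4.
Scan for the maximum value.
Maximum arity = 6.

6


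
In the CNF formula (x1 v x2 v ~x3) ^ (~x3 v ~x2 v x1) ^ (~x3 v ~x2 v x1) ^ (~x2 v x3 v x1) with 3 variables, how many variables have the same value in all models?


Find all satisfying assignments: 5 model(s).
Check which variables have the same value in every model.
No variable is fixed across all models.
Backbone size = 0.

0


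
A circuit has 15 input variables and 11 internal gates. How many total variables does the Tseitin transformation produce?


The Tseitin transformation introduces one auxiliary variable per gate.
Total variables = inputs + gates = 15 + 11 = 26.

26


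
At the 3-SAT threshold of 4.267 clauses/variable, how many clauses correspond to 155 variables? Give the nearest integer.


The 3-SAT phase transition occurs at approximately 4.267 clauses per variable.
m = 4.267 * 155 = 661.385.
Rounded to nearest integer: 661.

661


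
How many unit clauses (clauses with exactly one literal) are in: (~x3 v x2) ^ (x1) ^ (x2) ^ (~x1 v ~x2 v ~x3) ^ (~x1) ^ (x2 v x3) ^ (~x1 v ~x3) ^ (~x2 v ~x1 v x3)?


A unit clause contains exactly one literal.
Unit clauses found: (x1), (x2), (~x1).
Count = 3.

3


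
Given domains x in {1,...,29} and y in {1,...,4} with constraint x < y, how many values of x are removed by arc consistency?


For the constraint x < y, x needs a supporting value in y's domain.
x can be at most 3 (one less than y's maximum).
Valid x values from domain: 3 out of 29.
Pruned = 29 - 3 = 26.

26


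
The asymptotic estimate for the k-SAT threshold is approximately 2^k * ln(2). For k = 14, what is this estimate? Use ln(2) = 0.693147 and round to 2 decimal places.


Using the asymptotic formula: threshold ~ 2^k * ln(2).
2^14 = 16384.
16384 * 0.693147 = 11356.52.

11356.52


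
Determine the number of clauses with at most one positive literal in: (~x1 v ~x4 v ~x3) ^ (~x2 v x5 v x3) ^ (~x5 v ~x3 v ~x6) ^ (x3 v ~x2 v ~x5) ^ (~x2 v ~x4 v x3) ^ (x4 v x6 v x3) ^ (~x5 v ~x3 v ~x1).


A Horn clause has at most one positive literal.
Clause 1: 0 positive lit(s) -> Horn
Clause 2: 2 positive lit(s) -> not Horn
Clause 3: 0 positive lit(s) -> Horn
Clause 4: 1 positive lit(s) -> Horn
Clause 5: 1 positive lit(s) -> Horn
Clause 6: 3 positive lit(s) -> not Horn
Clause 7: 0 positive lit(s) -> Horn
Total Horn clauses = 5.

5


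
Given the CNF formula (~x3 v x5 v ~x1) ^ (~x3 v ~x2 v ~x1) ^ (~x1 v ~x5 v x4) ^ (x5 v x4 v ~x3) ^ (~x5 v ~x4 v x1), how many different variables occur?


Identify each distinct variable in the formula.
Variables found: x1, x2, x3, x4, x5.
Total distinct variables = 5.

5


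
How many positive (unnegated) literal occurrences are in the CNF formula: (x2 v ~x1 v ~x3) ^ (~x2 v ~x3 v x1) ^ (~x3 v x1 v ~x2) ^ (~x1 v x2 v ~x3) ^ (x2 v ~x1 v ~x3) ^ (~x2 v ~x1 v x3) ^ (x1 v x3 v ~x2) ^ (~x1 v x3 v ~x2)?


Scan each clause for unnegated literals.
Clause 1: 1 positive; Clause 2: 1 positive; Clause 3: 1 positive; Clause 4: 1 positive; Clause 5: 1 positive; Clause 6: 1 positive; Clause 7: 2 positive; Clause 8: 1 positive.
Total positive literal occurrences = 9.

9


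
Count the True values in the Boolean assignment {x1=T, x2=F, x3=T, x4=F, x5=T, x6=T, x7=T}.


The weight is the number of variables assigned True.
True variables: x1, x3, x5, x6, x7.
Weight = 5.

5


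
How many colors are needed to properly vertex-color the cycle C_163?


An odd cycle cannot be 2-colored: alternating two colors around the cycle returns to the start with a conflict.
Since 163 is odd, three colors are required (and three suffice).
Chromatic number = 3.

3


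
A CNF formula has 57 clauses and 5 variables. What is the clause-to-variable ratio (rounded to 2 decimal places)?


Clause-to-variable ratio = clauses / variables.
57 / 5 = 11.4.

11.4


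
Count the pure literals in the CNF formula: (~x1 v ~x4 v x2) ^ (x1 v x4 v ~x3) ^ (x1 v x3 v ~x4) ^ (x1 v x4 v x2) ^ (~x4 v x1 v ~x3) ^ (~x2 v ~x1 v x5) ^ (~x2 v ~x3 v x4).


A pure literal appears in only one polarity across all clauses.
Pure literals: x5 (positive only).
Count = 1.

1


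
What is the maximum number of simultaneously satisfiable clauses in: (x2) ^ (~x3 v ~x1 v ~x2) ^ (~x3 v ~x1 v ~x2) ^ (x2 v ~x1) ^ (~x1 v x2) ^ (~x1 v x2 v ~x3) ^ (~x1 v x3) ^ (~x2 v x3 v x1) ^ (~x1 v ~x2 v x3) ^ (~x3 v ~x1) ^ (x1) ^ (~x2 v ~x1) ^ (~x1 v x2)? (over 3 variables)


Enumerate all 8 truth assignments.
For each, count how many of the 13 clauses are satisfied.
The formula is not fully satisfiable, so the maximum is below 13.
Maximum simultaneously satisfiable clauses = 12.

12


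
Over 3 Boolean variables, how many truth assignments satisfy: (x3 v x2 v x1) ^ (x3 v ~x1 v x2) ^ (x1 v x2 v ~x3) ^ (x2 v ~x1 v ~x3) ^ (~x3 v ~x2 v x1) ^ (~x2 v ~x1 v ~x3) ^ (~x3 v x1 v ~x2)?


Enumerate all 8 truth assignments over 3 variables.
Test each against every clause.
Satisfying assignments found: 2.

2


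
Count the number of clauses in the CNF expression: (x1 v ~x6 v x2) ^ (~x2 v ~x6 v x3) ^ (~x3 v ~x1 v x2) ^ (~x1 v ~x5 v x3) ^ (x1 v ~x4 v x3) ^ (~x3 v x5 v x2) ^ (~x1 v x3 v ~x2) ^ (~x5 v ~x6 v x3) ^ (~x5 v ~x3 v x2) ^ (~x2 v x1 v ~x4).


Each group enclosed in parentheses joined by ^ is one clause.
Counting the conjuncts: 10 clauses.

10


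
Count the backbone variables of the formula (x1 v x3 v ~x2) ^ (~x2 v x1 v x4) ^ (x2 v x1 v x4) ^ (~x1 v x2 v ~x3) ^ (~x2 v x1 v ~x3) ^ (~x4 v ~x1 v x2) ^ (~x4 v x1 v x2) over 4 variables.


Find all satisfying assignments: 5 model(s).
Check which variables have the same value in every model.
Fixed variables: x1=T.
Backbone size = 1.

1


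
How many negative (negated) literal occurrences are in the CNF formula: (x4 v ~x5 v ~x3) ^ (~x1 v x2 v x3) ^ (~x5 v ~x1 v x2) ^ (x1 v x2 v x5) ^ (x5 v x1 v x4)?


Scan each clause for negated literals.
Clause 1: 2 negative; Clause 2: 1 negative; Clause 3: 2 negative; Clause 4: 0 negative; Clause 5: 0 negative.
Total negative literal occurrences = 5.

5


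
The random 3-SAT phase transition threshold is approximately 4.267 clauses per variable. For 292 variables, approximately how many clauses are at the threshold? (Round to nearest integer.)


The 3-SAT phase transition occurs at approximately 4.267 clauses per variable.
m = 4.267 * 292 = 1245.964.
Rounded to nearest integer: 1246.

1246


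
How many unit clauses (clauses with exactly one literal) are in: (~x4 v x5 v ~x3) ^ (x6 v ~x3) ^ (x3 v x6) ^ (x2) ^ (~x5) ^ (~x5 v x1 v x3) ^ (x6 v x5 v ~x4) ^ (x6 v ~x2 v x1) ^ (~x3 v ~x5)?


A unit clause contains exactly one literal.
Unit clauses found: (x2), (~x5).
Count = 2.

2


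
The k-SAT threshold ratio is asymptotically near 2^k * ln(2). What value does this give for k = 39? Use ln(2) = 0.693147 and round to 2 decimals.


Using the asymptotic formula: threshold ~ 2^k * ln(2).
2^39 = 549755813888.
549755813888 * 0.693147 = 381061593129.03.

381061593129.03


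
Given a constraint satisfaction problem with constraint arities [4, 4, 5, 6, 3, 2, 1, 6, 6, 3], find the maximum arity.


The arities are: 4, 4, 5, 6, 3, 2, 1, 6, 6, 3.
Scan for the maximum value.
Maximum arity = 6.

6


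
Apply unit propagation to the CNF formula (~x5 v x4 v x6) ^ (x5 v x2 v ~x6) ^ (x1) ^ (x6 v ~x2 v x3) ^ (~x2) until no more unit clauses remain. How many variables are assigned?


Unit propagation repeatedly assigns the literal in any unit clause, then simplifies.
Assignments in order: x1 = T, x2 = F.
No further unit clauses remain.
Total variables assigned = 2.

2


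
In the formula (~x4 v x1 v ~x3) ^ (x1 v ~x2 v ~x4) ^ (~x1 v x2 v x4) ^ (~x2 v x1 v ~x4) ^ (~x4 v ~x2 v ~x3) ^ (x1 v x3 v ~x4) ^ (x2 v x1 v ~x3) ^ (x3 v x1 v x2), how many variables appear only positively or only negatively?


A pure literal appears in only one polarity across all clauses.
No pure literals found.
Count = 0.

0


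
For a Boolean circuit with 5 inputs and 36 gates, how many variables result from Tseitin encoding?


The Tseitin transformation introduces one auxiliary variable per gate.
Total variables = inputs + gates = 5 + 36 = 41.

41


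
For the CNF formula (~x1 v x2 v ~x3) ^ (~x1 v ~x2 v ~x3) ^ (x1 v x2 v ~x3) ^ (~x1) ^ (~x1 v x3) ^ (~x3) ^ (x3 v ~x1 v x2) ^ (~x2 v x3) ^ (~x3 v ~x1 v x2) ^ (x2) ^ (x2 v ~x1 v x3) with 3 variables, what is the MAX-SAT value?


Enumerate all 8 truth assignments.
For each, count how many of the 11 clauses are satisfied.
The formula is not fully satisfiable, so the maximum is below 11.
Maximum simultaneously satisfiable clauses = 10.

10


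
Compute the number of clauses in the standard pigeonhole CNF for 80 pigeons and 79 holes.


The PHP encoding has two parts:
1) At-least-one-hole clauses: 80 (one per pigeon, each with 79 literals).
2) At-most-one-pigeon-per-hole clauses: 79 holes * C(80,2) = 79 * 3160 = 249640.
Total clauses = 80 + 249640 = 249720.

249720


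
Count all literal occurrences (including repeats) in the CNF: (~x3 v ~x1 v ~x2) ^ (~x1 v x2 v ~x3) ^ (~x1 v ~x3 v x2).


Clause lengths: 3, 3, 3.
Sum = 3 + 3 + 3 = 9.

9


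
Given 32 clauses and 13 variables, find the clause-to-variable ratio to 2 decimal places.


Clause-to-variable ratio = clauses / variables.
32 / 13 = 2.46.

2.46


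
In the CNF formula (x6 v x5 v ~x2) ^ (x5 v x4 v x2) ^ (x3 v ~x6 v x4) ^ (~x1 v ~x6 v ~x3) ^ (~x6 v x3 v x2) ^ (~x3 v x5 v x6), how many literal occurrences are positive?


Scan each clause for unnegated literals.
Clause 1: 2 positive; Clause 2: 3 positive; Clause 3: 2 positive; Clause 4: 0 positive; Clause 5: 2 positive; Clause 6: 2 positive.
Total positive literal occurrences = 11.

11


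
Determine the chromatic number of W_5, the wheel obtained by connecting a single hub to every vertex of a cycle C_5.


W_5 consists of the cycle C_5 together with a hub vertex adjacent to every cycle vertex.
The cycle C_5 needs 3 colors (odd cycle -> 3).
The hub is adjacent to every cycle vertex, so it must receive a new color distinct from all of them.
Chromatic number = 3 + 1 = 4.

4


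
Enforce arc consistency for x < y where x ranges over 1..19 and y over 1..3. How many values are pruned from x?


For the constraint x < y, x needs a supporting value in y's domain.
x can be at most 2 (one less than y's maximum).
Valid x values from domain: 2 out of 19.
Pruned = 19 - 2 = 17.

17


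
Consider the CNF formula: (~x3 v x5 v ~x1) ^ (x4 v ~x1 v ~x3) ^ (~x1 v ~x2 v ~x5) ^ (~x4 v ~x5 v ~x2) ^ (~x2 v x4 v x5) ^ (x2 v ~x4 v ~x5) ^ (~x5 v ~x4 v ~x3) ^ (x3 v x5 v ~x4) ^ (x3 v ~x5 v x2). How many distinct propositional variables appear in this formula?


Identify each distinct variable in the formula.
Variables found: x1, x2, x3, x4, x5.
Total distinct variables = 5.

5


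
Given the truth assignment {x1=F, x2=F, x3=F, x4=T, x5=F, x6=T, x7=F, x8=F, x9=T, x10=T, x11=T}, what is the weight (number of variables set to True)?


The weight is the number of variables assigned True.
True variables: x4, x6, x9, x10, x11.
Weight = 5.

5


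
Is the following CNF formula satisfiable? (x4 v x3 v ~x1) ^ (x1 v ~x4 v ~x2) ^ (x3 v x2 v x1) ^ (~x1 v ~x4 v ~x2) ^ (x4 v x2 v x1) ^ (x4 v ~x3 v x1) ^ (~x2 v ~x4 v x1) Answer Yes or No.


Check all 16 possible truth assignments.
Number of satisfying assignments found: 6.
The formula is satisfiable.

Yes


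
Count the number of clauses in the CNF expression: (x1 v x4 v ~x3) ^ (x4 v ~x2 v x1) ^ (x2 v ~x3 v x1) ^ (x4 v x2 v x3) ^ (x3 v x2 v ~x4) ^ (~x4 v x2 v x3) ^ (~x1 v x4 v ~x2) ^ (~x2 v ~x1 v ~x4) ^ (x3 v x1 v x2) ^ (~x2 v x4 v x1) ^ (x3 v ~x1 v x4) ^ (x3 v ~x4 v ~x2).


Each group enclosed in parentheses joined by ^ is one clause.
Counting the conjuncts: 12 clauses.

12


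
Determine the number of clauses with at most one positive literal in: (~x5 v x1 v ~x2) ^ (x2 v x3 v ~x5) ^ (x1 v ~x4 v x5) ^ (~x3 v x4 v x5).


A Horn clause has at most one positive literal.
Clause 1: 1 positive lit(s) -> Horn
Clause 2: 2 positive lit(s) -> not Horn
Clause 3: 2 positive lit(s) -> not Horn
Clause 4: 2 positive lit(s) -> not Horn
Total Horn clauses = 1.

1


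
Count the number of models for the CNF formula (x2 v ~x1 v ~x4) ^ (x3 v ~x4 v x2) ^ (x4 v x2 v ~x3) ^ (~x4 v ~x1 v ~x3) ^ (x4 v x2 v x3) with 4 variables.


Enumerate all 16 truth assignments over 4 variables.
Test each against every clause.
Satisfying assignments found: 8.

8


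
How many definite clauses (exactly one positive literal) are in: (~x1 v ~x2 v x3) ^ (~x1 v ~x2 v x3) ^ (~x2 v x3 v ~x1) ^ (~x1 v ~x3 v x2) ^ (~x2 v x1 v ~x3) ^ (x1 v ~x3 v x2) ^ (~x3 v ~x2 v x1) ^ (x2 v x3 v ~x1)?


A definite clause has exactly one positive literal.
Clause 1: 1 positive -> definite
Clause 2: 1 positive -> definite
Clause 3: 1 positive -> definite
Clause 4: 1 positive -> definite
Clause 5: 1 positive -> definite
Clause 6: 2 positive -> not definite
Clause 7: 1 positive -> definite
Clause 8: 2 positive -> not definite
Definite clause count = 6.

6


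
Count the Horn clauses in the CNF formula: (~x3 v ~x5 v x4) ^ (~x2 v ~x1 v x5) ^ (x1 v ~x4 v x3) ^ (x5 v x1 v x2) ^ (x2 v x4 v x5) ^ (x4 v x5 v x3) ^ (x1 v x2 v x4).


A Horn clause has at most one positive literal.
Clause 1: 1 positive lit(s) -> Horn
Clause 2: 1 positive lit(s) -> Horn
Clause 3: 2 positive lit(s) -> not Horn
Clause 4: 3 positive lit(s) -> not Horn
Clause 5: 3 positive lit(s) -> not Horn
Clause 6: 3 positive lit(s) -> not Horn
Clause 7: 3 positive lit(s) -> not Horn
Total Horn clauses = 2.

2


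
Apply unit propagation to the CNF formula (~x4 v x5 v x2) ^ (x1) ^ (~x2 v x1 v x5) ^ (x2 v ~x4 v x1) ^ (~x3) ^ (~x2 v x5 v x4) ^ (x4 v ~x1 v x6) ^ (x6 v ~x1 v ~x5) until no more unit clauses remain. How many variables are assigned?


Unit propagation repeatedly assigns the literal in any unit clause, then simplifies.
Assignments in order: x1 = T, x3 = F.
No further unit clauses remain.
Total variables assigned = 2.

2


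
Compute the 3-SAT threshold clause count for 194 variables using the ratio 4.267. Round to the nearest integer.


The 3-SAT phase transition occurs at approximately 4.267 clauses per variable.
m = 4.267 * 194 = 827.798.
Rounded to nearest integer: 828.

828


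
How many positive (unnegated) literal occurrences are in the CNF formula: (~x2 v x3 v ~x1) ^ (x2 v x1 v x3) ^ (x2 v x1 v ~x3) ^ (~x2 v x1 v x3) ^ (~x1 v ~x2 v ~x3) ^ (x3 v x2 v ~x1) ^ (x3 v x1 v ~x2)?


Scan each clause for unnegated literals.
Clause 1: 1 positive; Clause 2: 3 positive; Clause 3: 2 positive; Clause 4: 2 positive; Clause 5: 0 positive; Clause 6: 2 positive; Clause 7: 2 positive.
Total positive literal occurrences = 12.

12


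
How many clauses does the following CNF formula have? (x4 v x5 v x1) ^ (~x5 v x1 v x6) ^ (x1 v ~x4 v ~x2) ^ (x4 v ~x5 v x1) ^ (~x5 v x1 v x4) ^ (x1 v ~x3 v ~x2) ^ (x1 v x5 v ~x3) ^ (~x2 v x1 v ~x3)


Each group enclosed in parentheses joined by ^ is one clause.
Counting the conjuncts: 8 clauses.

8


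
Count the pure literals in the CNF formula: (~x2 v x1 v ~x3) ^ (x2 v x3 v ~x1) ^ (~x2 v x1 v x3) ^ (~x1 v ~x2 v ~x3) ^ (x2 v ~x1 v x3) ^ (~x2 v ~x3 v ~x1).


A pure literal appears in only one polarity across all clauses.
No pure literals found.
Count = 0.

0


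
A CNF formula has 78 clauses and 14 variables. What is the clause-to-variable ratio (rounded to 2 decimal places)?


Clause-to-variable ratio = clauses / variables.
78 / 14 = 5.57.

5.57


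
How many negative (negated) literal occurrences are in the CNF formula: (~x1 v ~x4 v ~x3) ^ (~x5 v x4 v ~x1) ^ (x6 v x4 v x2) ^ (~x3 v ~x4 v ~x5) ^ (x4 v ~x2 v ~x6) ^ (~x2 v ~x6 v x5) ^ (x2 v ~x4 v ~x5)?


Scan each clause for negated literals.
Clause 1: 3 negative; Clause 2: 2 negative; Clause 3: 0 negative; Clause 4: 3 negative; Clause 5: 2 negative; Clause 6: 2 negative; Clause 7: 2 negative.
Total negative literal occurrences = 14.

14


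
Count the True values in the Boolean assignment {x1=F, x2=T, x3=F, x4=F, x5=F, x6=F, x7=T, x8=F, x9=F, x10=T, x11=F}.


The weight is the number of variables assigned True.
True variables: x2, x7, x10.
Weight = 3.

3


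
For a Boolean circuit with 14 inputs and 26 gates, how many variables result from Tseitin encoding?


The Tseitin transformation introduces one auxiliary variable per gate.
Total variables = inputs + gates = 14 + 26 = 40.

40


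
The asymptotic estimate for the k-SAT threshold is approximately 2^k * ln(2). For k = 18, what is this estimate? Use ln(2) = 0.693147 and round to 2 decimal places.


Using the asymptotic formula: threshold ~ 2^k * ln(2).
2^18 = 262144.
262144 * 0.693147 = 181704.33.

181704.33


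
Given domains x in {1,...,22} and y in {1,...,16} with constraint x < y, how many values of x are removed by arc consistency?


For the constraint x < y, x needs a supporting value in y's domain.
x can be at most 15 (one less than y's maximum).
Valid x values from domain: 15 out of 22.
Pruned = 22 - 15 = 7.

7


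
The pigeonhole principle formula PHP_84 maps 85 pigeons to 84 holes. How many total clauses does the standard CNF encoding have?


The PHP encoding has two parts:
1) At-least-one-hole clauses: 85 (one per pigeon, each with 84 literals).
2) At-most-one-pigeon-per-hole clauses: 84 holes * C(85,2) = 84 * 3570 = 299880.
Total clauses = 85 + 299880 = 299965.

299965


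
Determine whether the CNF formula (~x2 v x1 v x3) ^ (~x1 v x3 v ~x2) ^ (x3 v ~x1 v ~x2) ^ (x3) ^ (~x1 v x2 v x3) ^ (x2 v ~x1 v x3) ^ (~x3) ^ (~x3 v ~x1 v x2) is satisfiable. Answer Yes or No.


Check all 8 possible truth assignments.
Number of satisfying assignments found: 0.
The formula is unsatisfiable.

No


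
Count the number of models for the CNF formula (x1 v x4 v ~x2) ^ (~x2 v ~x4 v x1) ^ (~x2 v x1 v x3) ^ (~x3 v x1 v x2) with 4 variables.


Enumerate all 16 truth assignments over 4 variables.
Test each against every clause.
Satisfying assignments found: 10.

10


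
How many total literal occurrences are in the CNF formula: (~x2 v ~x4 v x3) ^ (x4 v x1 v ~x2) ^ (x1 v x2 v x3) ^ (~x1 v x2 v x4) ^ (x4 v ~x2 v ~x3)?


Clause lengths: 3, 3, 3, 3, 3.
Sum = 3 + 3 + 3 + 3 + 3 = 15.

15


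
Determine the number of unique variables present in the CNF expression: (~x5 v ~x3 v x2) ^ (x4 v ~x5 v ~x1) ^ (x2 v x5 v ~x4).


Identify each distinct variable in the formula.
Variables found: x1, x2, x3, x4, x5.
Total distinct variables = 5.

5


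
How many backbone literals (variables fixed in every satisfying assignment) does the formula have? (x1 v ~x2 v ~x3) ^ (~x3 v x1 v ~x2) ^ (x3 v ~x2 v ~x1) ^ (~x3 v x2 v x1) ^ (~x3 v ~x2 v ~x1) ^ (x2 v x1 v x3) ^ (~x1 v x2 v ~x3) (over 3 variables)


Find all satisfying assignments: 2 model(s).
Check which variables have the same value in every model.
Fixed variables: x3=F.
Backbone size = 1.

1


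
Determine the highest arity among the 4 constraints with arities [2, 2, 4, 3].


The arities are: 2, 2, 4, 3.
Scan for the maximum value.
Maximum arity = 4.

4


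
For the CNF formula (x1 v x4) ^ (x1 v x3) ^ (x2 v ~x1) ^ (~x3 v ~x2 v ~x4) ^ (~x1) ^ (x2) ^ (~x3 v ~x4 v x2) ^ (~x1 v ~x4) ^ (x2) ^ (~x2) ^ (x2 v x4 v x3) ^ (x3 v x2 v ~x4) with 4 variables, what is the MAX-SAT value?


Enumerate all 16 truth assignments.
For each, count how many of the 12 clauses are satisfied.
The formula is not fully satisfiable, so the maximum is below 12.
Maximum simultaneously satisfiable clauses = 10.

10


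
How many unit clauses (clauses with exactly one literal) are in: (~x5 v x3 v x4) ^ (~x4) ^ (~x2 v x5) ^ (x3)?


A unit clause contains exactly one literal.
Unit clauses found: (~x4), (x3).
Count = 2.

2


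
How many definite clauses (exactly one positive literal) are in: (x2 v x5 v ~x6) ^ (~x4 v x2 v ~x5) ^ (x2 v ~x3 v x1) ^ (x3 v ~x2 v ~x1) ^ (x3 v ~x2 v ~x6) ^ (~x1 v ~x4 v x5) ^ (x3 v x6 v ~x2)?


A definite clause has exactly one positive literal.
Clause 1: 2 positive -> not definite
Clause 2: 1 positive -> definite
Clause 3: 2 positive -> not definite
Clause 4: 1 positive -> definite
Clause 5: 1 positive -> definite
Clause 6: 1 positive -> definite
Clause 7: 2 positive -> not definite
Definite clause count = 4.

4


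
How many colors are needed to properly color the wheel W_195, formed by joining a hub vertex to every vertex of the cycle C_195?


W_195 consists of the cycle C_195 together with a hub vertex adjacent to every cycle vertex.
The cycle C_195 needs 3 colors (odd cycle -> 3).
The hub is adjacent to every cycle vertex, so it must receive a new color distinct from all of them.
Chromatic number = 3 + 1 = 4.

4


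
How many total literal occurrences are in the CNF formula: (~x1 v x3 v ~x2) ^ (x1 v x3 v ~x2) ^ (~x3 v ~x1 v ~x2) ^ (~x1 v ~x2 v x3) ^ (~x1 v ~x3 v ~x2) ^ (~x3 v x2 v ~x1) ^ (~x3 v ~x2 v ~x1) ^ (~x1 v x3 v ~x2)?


Clause lengths: 3, 3, 3, 3, 3, 3, 3, 3.
Sum = 3 + 3 + 3 + 3 + 3 + 3 + 3 + 3 = 24.

24


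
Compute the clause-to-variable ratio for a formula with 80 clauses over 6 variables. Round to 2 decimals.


Clause-to-variable ratio = clauses / variables.
80 / 6 = 13.33.

13.33


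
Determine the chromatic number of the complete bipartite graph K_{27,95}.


K_{27,95} is bipartite by definition: the two parts are independent sets, with every edge crossing between them.
Color all vertices in one part with color 1 and all vertices in the other part with color 2.
Since the graph has at least one edge, one color does not suffice.
Chromatic number = 2.

2
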